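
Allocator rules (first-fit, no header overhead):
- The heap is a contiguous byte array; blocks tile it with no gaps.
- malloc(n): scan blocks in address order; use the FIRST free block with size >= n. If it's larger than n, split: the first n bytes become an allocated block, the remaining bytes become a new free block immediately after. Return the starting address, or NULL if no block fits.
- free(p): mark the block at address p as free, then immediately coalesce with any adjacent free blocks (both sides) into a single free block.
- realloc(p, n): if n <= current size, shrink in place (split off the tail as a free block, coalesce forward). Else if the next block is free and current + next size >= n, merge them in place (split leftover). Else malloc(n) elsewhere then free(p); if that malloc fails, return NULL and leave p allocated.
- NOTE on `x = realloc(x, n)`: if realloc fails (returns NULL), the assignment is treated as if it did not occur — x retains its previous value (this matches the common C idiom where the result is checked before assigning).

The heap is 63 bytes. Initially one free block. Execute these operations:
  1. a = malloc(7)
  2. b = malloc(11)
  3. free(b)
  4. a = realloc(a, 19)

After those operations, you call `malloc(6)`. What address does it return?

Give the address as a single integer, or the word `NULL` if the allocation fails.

Answer: 19

Derivation:
Op 1: a = malloc(7) -> a = 0; heap: [0-6 ALLOC][7-62 FREE]
Op 2: b = malloc(11) -> b = 7; heap: [0-6 ALLOC][7-17 ALLOC][18-62 FREE]
Op 3: free(b) -> (freed b); heap: [0-6 ALLOC][7-62 FREE]
Op 4: a = realloc(a, 19) -> a = 0; heap: [0-18 ALLOC][19-62 FREE]
malloc(6): first-fit scan over [0-18 ALLOC][19-62 FREE] -> 19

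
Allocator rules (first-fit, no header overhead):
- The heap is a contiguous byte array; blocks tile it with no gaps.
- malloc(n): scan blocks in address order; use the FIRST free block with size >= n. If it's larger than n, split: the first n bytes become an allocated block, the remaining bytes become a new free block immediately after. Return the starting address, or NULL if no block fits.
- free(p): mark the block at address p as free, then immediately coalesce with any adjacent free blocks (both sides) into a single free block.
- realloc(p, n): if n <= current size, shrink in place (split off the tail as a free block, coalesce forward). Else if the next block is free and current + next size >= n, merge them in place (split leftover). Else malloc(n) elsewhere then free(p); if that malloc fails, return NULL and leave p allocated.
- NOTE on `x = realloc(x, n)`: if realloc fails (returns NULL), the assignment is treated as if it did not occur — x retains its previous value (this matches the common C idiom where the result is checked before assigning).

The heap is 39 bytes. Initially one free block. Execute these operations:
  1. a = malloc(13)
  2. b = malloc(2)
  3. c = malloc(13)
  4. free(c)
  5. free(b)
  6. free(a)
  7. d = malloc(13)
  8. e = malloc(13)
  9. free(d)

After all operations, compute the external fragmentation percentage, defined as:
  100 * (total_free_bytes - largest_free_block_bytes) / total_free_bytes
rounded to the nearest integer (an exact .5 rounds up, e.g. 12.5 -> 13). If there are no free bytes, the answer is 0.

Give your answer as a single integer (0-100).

Op 1: a = malloc(13) -> a = 0; heap: [0-12 ALLOC][13-38 FREE]
Op 2: b = malloc(2) -> b = 13; heap: [0-12 ALLOC][13-14 ALLOC][15-38 FREE]
Op 3: c = malloc(13) -> c = 15; heap: [0-12 ALLOC][13-14 ALLOC][15-27 ALLOC][28-38 FREE]
Op 4: free(c) -> (freed c); heap: [0-12 ALLOC][13-14 ALLOC][15-38 FREE]
Op 5: free(b) -> (freed b); heap: [0-12 ALLOC][13-38 FREE]
Op 6: free(a) -> (freed a); heap: [0-38 FREE]
Op 7: d = malloc(13) -> d = 0; heap: [0-12 ALLOC][13-38 FREE]
Op 8: e = malloc(13) -> e = 13; heap: [0-12 ALLOC][13-25 ALLOC][26-38 FREE]
Op 9: free(d) -> (freed d); heap: [0-12 FREE][13-25 ALLOC][26-38 FREE]
Free blocks: [13 13] total_free=26 largest=13 -> 100*(26-13)/26 = 1300/26 = 50

Answer: 50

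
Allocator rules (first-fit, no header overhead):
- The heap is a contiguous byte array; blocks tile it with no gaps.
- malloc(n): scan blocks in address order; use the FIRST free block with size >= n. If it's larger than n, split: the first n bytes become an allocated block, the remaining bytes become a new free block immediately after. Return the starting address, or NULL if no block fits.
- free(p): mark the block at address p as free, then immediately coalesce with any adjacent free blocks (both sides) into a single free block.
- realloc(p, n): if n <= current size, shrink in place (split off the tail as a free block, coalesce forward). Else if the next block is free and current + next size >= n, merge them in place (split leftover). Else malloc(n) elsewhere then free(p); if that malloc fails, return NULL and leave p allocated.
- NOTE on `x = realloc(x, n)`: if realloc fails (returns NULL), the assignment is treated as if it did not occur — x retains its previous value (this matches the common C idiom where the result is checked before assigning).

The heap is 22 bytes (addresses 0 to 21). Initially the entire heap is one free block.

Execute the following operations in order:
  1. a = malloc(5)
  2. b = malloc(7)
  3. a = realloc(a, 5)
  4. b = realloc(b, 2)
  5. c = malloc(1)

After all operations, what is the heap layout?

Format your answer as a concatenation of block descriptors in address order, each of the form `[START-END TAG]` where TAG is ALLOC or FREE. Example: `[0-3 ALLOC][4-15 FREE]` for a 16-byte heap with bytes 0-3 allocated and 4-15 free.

Answer: [0-4 ALLOC][5-6 ALLOC][7-7 ALLOC][8-21 FREE]

Derivation:
Op 1: a = malloc(5) -> a = 0; heap: [0-4 ALLOC][5-21 FREE]
Op 2: b = malloc(7) -> b = 5; heap: [0-4 ALLOC][5-11 ALLOC][12-21 FREE]
Op 3: a = realloc(a, 5) -> a = 0; heap: [0-4 ALLOC][5-11 ALLOC][12-21 FREE]
Op 4: b = realloc(b, 2) -> b = 5; heap: [0-4 ALLOC][5-6 ALLOC][7-21 FREE]
Op 5: c = malloc(1) -> c = 7; heap: [0-4 ALLOC][5-6 ALLOC][7-7 ALLOC][8-21 FREE]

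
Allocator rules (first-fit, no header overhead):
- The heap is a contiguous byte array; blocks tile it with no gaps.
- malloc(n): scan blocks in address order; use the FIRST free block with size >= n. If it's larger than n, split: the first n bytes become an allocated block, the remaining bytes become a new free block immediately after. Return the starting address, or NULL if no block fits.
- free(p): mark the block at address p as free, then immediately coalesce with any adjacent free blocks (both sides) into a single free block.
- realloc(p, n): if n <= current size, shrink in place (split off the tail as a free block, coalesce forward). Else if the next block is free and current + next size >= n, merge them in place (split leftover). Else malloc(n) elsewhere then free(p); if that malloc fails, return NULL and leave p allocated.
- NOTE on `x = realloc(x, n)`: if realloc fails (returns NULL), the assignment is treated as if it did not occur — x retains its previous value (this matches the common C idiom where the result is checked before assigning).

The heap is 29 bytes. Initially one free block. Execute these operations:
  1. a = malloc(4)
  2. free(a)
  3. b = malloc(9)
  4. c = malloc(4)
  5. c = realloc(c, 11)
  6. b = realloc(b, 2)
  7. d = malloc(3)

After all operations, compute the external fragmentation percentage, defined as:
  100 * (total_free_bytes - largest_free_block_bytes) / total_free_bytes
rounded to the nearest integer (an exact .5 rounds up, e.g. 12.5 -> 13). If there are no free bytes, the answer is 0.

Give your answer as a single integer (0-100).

Op 1: a = malloc(4) -> a = 0; heap: [0-3 ALLOC][4-28 FREE]
Op 2: free(a) -> (freed a); heap: [0-28 FREE]
Op 3: b = malloc(9) -> b = 0; heap: [0-8 ALLOC][9-28 FREE]
Op 4: c = malloc(4) -> c = 9; heap: [0-8 ALLOC][9-12 ALLOC][13-28 FREE]
Op 5: c = realloc(c, 11) -> c = 9; heap: [0-8 ALLOC][9-19 ALLOC][20-28 FREE]
Op 6: b = realloc(b, 2) -> b = 0; heap: [0-1 ALLOC][2-8 FREE][9-19 ALLOC][20-28 FREE]
Op 7: d = malloc(3) -> d = 2; heap: [0-1 ALLOC][2-4 ALLOC][5-8 FREE][9-19 ALLOC][20-28 FREE]
Free blocks: [4 9] total_free=13 largest=9 -> 100*(13-9)/13 = 400/13 ≈ 30.769 -> rounds to 31

Answer: 31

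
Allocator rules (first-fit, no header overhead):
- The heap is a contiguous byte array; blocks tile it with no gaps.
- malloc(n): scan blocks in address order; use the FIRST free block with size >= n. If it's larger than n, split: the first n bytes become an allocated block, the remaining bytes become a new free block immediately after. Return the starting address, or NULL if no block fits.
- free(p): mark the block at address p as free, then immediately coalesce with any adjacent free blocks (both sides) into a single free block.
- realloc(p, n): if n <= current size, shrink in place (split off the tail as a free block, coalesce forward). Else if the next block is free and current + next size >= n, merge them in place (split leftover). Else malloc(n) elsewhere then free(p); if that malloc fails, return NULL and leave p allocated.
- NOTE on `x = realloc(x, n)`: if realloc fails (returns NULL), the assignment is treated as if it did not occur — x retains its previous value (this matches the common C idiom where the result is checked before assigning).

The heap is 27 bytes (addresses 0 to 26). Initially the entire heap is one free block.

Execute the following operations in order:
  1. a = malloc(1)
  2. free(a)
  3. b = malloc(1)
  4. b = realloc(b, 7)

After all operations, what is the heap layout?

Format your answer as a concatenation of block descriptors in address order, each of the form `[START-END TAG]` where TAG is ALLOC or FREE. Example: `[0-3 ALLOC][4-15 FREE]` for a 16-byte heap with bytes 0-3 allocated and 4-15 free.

Answer: [0-6 ALLOC][7-26 FREE]

Derivation:
Op 1: a = malloc(1) -> a = 0; heap: [0-0 ALLOC][1-26 FREE]
Op 2: free(a) -> (freed a); heap: [0-26 FREE]
Op 3: b = malloc(1) -> b = 0; heap: [0-0 ALLOC][1-26 FREE]
Op 4: b = realloc(b, 7) -> b = 0; heap: [0-6 ALLOC][7-26 FREE]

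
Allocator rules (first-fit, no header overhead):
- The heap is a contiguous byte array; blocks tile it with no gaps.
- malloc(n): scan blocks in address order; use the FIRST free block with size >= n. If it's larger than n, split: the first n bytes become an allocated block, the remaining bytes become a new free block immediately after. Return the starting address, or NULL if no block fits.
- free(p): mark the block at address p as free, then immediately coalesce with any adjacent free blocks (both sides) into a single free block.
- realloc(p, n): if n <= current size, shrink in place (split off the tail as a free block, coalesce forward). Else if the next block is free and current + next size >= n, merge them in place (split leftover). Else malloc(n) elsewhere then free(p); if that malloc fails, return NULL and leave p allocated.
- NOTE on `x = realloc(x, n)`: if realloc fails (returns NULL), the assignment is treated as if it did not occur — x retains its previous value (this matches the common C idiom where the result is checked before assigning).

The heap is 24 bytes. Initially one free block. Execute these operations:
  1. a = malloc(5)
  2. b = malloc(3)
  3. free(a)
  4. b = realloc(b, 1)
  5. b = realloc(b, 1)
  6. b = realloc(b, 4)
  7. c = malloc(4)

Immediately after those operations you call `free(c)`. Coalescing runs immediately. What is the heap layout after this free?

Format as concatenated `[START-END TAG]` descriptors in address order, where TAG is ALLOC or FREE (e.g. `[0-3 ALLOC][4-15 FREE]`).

Op 1: a = malloc(5) -> a = 0; heap: [0-4 ALLOC][5-23 FREE]
Op 2: b = malloc(3) -> b = 5; heap: [0-4 ALLOC][5-7 ALLOC][8-23 FREE]
Op 3: free(a) -> (freed a); heap: [0-4 FREE][5-7 ALLOC][8-23 FREE]
Op 4: b = realloc(b, 1) -> b = 5; heap: [0-4 FREE][5-5 ALLOC][6-23 FREE]
Op 5: b = realloc(b, 1) -> b = 5; heap: [0-4 FREE][5-5 ALLOC][6-23 FREE]
Op 6: b = realloc(b, 4) -> b = 5; heap: [0-4 FREE][5-8 ALLOC][9-23 FREE]
Op 7: c = malloc(4) -> c = 0; heap: [0-3 ALLOC][4-4 FREE][5-8 ALLOC][9-23 FREE]
free(c): c = 0 -> block [0-3 ALLOC]; mark free, coalesce with adjacent free neighbors -> [0-4 FREE][5-8 ALLOC][9-23 FREE]

Answer: [0-4 FREE][5-8 ALLOC][9-23 FREE]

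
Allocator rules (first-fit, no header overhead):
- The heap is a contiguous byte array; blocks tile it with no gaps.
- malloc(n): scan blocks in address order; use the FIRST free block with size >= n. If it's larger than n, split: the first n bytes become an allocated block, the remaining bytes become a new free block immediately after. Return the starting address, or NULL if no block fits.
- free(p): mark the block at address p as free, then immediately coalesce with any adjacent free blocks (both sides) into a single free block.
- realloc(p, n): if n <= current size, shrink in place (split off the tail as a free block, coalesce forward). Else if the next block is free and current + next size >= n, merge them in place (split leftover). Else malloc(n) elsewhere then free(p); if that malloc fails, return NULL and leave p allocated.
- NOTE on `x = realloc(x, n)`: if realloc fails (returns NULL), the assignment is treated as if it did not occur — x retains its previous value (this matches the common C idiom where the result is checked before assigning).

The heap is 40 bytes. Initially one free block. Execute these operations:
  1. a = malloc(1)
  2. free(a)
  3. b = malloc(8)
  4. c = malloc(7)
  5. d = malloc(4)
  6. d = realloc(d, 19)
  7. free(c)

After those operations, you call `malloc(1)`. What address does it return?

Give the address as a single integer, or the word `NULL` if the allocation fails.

Answer: 8

Derivation:
Op 1: a = malloc(1) -> a = 0; heap: [0-0 ALLOC][1-39 FREE]
Op 2: free(a) -> (freed a); heap: [0-39 FREE]
Op 3: b = malloc(8) -> b = 0; heap: [0-7 ALLOC][8-39 FREE]
Op 4: c = malloc(7) -> c = 8; heap: [0-7 ALLOC][8-14 ALLOC][15-39 FREE]
Op 5: d = malloc(4) -> d = 15; heap: [0-7 ALLOC][8-14 ALLOC][15-18 ALLOC][19-39 FREE]
Op 6: d = realloc(d, 19) -> d = 15; heap: [0-7 ALLOC][8-14 ALLOC][15-33 ALLOC][34-39 FREE]
Op 7: free(c) -> (freed c); heap: [0-7 ALLOC][8-14 FREE][15-33 ALLOC][34-39 FREE]
malloc(1): first-fit scan over [0-7 ALLOC][8-14 FREE][15-33 ALLOC][34-39 FREE] -> 8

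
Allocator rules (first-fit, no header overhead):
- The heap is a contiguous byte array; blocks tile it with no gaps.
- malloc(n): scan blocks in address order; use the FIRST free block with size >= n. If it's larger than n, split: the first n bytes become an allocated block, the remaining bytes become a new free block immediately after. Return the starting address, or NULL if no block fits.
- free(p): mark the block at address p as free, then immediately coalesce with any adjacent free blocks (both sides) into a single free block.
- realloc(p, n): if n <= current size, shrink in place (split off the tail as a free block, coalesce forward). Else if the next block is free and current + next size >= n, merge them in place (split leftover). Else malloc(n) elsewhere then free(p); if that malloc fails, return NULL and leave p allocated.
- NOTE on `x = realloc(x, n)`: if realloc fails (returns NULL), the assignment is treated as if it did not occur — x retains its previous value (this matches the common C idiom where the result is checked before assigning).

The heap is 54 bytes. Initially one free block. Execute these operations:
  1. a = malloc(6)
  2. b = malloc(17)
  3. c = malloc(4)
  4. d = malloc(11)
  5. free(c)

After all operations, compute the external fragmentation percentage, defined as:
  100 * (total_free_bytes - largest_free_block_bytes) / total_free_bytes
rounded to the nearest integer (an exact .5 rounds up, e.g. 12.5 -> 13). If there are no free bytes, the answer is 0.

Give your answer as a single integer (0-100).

Op 1: a = malloc(6) -> a = 0; heap: [0-5 ALLOC][6-53 FREE]
Op 2: b = malloc(17) -> b = 6; heap: [0-5 ALLOC][6-22 ALLOC][23-53 FREE]
Op 3: c = malloc(4) -> c = 23; heap: [0-5 ALLOC][6-22 ALLOC][23-26 ALLOC][27-53 FREE]
Op 4: d = malloc(11) -> d = 27; heap: [0-5 ALLOC][6-22 ALLOC][23-26 ALLOC][27-37 ALLOC][38-53 FREE]
Op 5: free(c) -> (freed c); heap: [0-5 ALLOC][6-22 ALLOC][23-26 FREE][27-37 ALLOC][38-53 FREE]
Free blocks: [4 16] total_free=20 largest=16 -> 100*(20-16)/20 = 400/20 = 20

Answer: 20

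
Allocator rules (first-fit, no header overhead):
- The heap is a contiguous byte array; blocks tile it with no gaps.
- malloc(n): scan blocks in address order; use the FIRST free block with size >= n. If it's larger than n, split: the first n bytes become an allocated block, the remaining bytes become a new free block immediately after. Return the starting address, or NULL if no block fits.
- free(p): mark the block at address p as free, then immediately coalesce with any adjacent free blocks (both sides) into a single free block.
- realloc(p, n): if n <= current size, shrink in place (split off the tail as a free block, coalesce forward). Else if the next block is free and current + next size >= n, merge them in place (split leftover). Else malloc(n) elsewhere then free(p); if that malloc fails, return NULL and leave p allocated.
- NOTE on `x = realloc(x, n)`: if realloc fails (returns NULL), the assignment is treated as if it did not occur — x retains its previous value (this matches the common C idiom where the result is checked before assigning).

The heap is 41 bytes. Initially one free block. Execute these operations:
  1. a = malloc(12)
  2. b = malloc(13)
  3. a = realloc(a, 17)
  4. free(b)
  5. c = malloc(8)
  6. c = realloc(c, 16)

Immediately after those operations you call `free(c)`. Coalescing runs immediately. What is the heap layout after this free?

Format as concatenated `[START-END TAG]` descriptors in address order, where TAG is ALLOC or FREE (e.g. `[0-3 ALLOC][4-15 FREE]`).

Op 1: a = malloc(12) -> a = 0; heap: [0-11 ALLOC][12-40 FREE]
Op 2: b = malloc(13) -> b = 12; heap: [0-11 ALLOC][12-24 ALLOC][25-40 FREE]
Op 3: a = realloc(a, 17) -> NULL (a unchanged); heap: [0-11 ALLOC][12-24 ALLOC][25-40 FREE]
Op 4: free(b) -> (freed b); heap: [0-11 ALLOC][12-40 FREE]
Op 5: c = malloc(8) -> c = 12; heap: [0-11 ALLOC][12-19 ALLOC][20-40 FREE]
Op 6: c = realloc(c, 16) -> c = 12; heap: [0-11 ALLOC][12-27 ALLOC][28-40 FREE]
free(c): c = 12 -> block [12-27 ALLOC]; mark free, coalesce with adjacent free neighbors -> [0-11 ALLOC][12-40 FREE]

Answer: [0-11 ALLOC][12-40 FREE]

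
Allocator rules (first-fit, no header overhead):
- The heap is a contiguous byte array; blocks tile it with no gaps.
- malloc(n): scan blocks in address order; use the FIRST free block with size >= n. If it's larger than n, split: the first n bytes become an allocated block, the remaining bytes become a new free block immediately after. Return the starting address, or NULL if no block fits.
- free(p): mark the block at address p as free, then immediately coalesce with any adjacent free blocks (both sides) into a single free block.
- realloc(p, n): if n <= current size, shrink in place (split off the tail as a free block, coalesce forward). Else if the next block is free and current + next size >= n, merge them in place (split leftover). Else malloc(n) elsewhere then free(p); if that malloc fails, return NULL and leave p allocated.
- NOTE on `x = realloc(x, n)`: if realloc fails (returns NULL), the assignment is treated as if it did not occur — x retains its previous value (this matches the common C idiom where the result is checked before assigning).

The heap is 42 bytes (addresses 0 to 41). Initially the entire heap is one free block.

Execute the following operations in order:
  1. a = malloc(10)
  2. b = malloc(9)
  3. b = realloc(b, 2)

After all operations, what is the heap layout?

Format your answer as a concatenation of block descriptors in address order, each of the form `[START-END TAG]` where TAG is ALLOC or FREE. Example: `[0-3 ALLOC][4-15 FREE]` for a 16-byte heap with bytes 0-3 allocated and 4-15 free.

Answer: [0-9 ALLOC][10-11 ALLOC][12-41 FREE]

Derivation:
Op 1: a = malloc(10) -> a = 0; heap: [0-9 ALLOC][10-41 FREE]
Op 2: b = malloc(9) -> b = 10; heap: [0-9 ALLOC][10-18 ALLOC][19-41 FREE]
Op 3: b = realloc(b, 2) -> b = 10; heap: [0-9 ALLOC][10-11 ALLOC][12-41 FREE]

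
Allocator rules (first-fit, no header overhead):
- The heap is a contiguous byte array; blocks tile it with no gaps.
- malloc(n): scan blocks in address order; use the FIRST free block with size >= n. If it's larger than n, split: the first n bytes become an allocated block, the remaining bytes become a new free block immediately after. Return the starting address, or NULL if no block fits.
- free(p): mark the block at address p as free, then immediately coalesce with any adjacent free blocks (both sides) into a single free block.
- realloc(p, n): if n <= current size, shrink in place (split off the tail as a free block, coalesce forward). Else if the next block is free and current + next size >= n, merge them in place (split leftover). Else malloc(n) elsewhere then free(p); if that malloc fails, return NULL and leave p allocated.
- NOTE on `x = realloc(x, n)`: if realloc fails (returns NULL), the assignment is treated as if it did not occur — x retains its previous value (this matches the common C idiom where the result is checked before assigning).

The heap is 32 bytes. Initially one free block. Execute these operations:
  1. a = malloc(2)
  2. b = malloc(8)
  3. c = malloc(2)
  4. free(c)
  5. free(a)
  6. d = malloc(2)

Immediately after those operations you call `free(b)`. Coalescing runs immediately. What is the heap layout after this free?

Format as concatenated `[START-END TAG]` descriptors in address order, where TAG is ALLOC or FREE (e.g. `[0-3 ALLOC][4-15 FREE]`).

Op 1: a = malloc(2) -> a = 0; heap: [0-1 ALLOC][2-31 FREE]
Op 2: b = malloc(8) -> b = 2; heap: [0-1 ALLOC][2-9 ALLOC][10-31 FREE]
Op 3: c = malloc(2) -> c = 10; heap: [0-1 ALLOC][2-9 ALLOC][10-11 ALLOC][12-31 FREE]
Op 4: free(c) -> (freed c); heap: [0-1 ALLOC][2-9 ALLOC][10-31 FREE]
Op 5: free(a) -> (freed a); heap: [0-1 FREE][2-9 ALLOC][10-31 FREE]
Op 6: d = malloc(2) -> d = 0; heap: [0-1 ALLOC][2-9 ALLOC][10-31 FREE]
free(b): b = 2 -> block [2-9 ALLOC]; mark free, coalesce with adjacent free neighbors -> [0-1 ALLOC][2-31 FREE]

Answer: [0-1 ALLOC][2-31 FREE]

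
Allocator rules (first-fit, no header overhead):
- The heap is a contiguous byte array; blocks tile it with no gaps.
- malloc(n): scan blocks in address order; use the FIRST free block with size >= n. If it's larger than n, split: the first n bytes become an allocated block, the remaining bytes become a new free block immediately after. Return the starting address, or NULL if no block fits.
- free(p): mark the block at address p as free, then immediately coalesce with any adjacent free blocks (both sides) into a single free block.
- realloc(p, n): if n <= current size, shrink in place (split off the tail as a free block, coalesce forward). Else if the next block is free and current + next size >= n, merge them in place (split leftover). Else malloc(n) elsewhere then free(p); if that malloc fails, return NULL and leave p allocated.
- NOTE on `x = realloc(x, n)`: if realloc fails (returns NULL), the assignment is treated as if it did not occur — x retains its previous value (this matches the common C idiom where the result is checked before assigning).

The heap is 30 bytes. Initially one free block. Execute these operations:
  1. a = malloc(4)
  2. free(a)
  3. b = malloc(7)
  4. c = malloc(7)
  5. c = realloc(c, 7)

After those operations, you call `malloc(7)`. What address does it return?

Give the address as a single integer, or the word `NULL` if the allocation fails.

Answer: 14

Derivation:
Op 1: a = malloc(4) -> a = 0; heap: [0-3 ALLOC][4-29 FREE]
Op 2: free(a) -> (freed a); heap: [0-29 FREE]
Op 3: b = malloc(7) -> b = 0; heap: [0-6 ALLOC][7-29 FREE]
Op 4: c = malloc(7) -> c = 7; heap: [0-6 ALLOC][7-13 ALLOC][14-29 FREE]
Op 5: c = realloc(c, 7) -> c = 7; heap: [0-6 ALLOC][7-13 ALLOC][14-29 FREE]
malloc(7): first-fit scan over [0-6 ALLOC][7-13 ALLOC][14-29 FREE] -> 14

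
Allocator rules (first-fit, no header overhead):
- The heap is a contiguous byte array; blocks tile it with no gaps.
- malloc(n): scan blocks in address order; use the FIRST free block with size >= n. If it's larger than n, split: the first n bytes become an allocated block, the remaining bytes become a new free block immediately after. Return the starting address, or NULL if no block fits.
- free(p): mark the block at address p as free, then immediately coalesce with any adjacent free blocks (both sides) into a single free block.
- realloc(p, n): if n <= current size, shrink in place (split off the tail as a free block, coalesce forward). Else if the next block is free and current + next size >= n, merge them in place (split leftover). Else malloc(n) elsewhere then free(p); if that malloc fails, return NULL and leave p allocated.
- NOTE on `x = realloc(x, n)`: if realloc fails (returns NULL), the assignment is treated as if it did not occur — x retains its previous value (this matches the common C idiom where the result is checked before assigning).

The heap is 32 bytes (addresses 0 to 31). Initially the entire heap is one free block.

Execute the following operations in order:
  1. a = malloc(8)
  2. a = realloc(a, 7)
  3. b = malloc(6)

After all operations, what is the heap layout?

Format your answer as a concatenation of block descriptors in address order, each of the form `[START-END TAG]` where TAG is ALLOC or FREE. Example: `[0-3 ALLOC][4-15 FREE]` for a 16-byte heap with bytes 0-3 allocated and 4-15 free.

Op 1: a = malloc(8) -> a = 0; heap: [0-7 ALLOC][8-31 FREE]
Op 2: a = realloc(a, 7) -> a = 0; heap: [0-6 ALLOC][7-31 FREE]
Op 3: b = malloc(6) -> b = 7; heap: [0-6 ALLOC][7-12 ALLOC][13-31 FREE]

Answer: [0-6 ALLOC][7-12 ALLOC][13-31 FREE]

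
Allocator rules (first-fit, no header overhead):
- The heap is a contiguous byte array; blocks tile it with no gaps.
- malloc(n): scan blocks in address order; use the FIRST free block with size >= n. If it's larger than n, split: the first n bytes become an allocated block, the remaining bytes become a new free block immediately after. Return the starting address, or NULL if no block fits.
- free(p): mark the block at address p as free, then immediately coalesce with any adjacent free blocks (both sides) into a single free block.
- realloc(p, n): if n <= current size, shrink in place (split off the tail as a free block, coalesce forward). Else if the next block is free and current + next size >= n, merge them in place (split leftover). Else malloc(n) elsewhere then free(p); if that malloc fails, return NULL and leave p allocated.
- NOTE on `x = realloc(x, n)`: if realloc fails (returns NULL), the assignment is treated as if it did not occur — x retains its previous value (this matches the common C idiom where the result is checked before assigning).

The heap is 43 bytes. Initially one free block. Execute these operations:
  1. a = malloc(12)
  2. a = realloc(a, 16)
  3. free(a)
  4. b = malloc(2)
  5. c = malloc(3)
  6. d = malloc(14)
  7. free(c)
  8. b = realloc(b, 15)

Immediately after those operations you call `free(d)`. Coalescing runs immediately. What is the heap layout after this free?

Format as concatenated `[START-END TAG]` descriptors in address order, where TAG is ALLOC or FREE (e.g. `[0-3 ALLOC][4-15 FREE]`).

Op 1: a = malloc(12) -> a = 0; heap: [0-11 ALLOC][12-42 FREE]
Op 2: a = realloc(a, 16) -> a = 0; heap: [0-15 ALLOC][16-42 FREE]
Op 3: free(a) -> (freed a); heap: [0-42 FREE]
Op 4: b = malloc(2) -> b = 0; heap: [0-1 ALLOC][2-42 FREE]
Op 5: c = malloc(3) -> c = 2; heap: [0-1 ALLOC][2-4 ALLOC][5-42 FREE]
Op 6: d = malloc(14) -> d = 5; heap: [0-1 ALLOC][2-4 ALLOC][5-18 ALLOC][19-42 FREE]
Op 7: free(c) -> (freed c); heap: [0-1 ALLOC][2-4 FREE][5-18 ALLOC][19-42 FREE]
Op 8: b = realloc(b, 15) -> b = 19; heap: [0-4 FREE][5-18 ALLOC][19-33 ALLOC][34-42 FREE]
free(d): d = 5 -> block [5-18 ALLOC]; mark free, coalesce with adjacent free neighbors -> [0-18 FREE][19-33 ALLOC][34-42 FREE]

Answer: [0-18 FREE][19-33 ALLOC][34-42 FREE]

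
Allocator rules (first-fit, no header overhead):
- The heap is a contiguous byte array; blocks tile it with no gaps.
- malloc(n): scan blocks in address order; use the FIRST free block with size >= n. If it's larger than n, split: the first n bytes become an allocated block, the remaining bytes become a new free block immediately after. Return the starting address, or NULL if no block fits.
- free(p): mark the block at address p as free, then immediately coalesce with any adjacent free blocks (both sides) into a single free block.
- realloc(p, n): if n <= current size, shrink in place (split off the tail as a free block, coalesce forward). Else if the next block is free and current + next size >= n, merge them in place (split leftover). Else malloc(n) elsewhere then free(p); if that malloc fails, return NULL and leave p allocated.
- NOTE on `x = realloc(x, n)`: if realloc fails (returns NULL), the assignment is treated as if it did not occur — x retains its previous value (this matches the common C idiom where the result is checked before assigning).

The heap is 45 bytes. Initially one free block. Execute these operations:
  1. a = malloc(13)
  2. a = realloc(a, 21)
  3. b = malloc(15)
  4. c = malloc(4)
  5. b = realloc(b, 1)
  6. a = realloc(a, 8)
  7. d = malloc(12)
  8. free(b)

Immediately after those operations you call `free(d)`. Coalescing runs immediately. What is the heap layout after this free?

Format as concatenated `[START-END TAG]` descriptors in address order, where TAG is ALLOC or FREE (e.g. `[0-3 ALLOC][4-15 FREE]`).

Answer: [0-7 ALLOC][8-35 FREE][36-39 ALLOC][40-44 FREE]

Derivation:
Op 1: a = malloc(13) -> a = 0; heap: [0-12 ALLOC][13-44 FREE]
Op 2: a = realloc(a, 21) -> a = 0; heap: [0-20 ALLOC][21-44 FREE]
Op 3: b = malloc(15) -> b = 21; heap: [0-20 ALLOC][21-35 ALLOC][36-44 FREE]
Op 4: c = malloc(4) -> c = 36; heap: [0-20 ALLOC][21-35 ALLOC][36-39 ALLOC][40-44 FREE]
Op 5: b = realloc(b, 1) -> b = 21; heap: [0-20 ALLOC][21-21 ALLOC][22-35 FREE][36-39 ALLOC][40-44 FREE]
Op 6: a = realloc(a, 8) -> a = 0; heap: [0-7 ALLOC][8-20 FREE][21-21 ALLOC][22-35 FREE][36-39 ALLOC][40-44 FREE]
Op 7: d = malloc(12) -> d = 8; heap: [0-7 ALLOC][8-19 ALLOC][20-20 FREE][21-21 ALLOC][22-35 FREE][36-39 ALLOC][40-44 FREE]
Op 8: free(b) -> (freed b); heap: [0-7 ALLOC][8-19 ALLOC][20-35 FREE][36-39 ALLOC][40-44 FREE]
free(d): d = 8 -> block [8-19 ALLOC]; mark free, coalesce with adjacent free neighbors -> [0-7 ALLOC][8-35 FREE][36-39 ALLOC][40-44 FREE]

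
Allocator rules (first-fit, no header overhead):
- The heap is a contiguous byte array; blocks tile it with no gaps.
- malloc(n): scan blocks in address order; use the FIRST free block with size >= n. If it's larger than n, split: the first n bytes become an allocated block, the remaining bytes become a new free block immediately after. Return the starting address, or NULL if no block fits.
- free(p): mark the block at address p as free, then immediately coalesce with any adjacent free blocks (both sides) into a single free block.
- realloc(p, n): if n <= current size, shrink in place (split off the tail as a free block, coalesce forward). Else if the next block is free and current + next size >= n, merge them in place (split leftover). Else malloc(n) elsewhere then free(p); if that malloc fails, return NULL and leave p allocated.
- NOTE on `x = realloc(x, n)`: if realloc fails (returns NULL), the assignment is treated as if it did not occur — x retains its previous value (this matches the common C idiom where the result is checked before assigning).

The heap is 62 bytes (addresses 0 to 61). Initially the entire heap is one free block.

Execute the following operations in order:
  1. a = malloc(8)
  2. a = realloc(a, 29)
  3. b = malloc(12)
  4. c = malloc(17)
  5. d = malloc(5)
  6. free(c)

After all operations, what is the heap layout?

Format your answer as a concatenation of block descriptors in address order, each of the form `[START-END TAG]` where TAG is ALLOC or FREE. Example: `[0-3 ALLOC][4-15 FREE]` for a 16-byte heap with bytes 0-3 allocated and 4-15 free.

Op 1: a = malloc(8) -> a = 0; heap: [0-7 ALLOC][8-61 FREE]
Op 2: a = realloc(a, 29) -> a = 0; heap: [0-28 ALLOC][29-61 FREE]
Op 3: b = malloc(12) -> b = 29; heap: [0-28 ALLOC][29-40 ALLOC][41-61 FREE]
Op 4: c = malloc(17) -> c = 41; heap: [0-28 ALLOC][29-40 ALLOC][41-57 ALLOC][58-61 FREE]
Op 5: d = malloc(5) -> d = NULL; heap: [0-28 ALLOC][29-40 ALLOC][41-57 ALLOC][58-61 FREE]
Op 6: free(c) -> (freed c); heap: [0-28 ALLOC][29-40 ALLOC][41-61 FREE]

Answer: [0-28 ALLOC][29-40 ALLOC][41-61 FREE]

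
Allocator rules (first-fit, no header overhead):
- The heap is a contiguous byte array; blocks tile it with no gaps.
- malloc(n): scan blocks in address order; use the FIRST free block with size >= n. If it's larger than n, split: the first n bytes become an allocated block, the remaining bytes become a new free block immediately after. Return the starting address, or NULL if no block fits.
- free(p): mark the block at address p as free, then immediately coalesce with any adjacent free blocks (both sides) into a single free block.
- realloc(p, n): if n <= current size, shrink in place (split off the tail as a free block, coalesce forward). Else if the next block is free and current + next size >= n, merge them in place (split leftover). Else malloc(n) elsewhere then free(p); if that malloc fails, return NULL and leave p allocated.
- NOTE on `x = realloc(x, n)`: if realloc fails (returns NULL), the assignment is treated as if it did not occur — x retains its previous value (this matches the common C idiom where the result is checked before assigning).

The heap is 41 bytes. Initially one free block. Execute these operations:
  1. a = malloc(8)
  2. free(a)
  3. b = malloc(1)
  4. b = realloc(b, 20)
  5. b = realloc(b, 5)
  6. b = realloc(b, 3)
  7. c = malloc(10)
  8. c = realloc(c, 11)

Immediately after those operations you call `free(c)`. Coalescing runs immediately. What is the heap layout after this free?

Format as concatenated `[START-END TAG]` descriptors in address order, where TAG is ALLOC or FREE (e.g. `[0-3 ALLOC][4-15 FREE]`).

Op 1: a = malloc(8) -> a = 0; heap: [0-7 ALLOC][8-40 FREE]
Op 2: free(a) -> (freed a); heap: [0-40 FREE]
Op 3: b = malloc(1) -> b = 0; heap: [0-0 ALLOC][1-40 FREE]
Op 4: b = realloc(b, 20) -> b = 0; heap: [0-19 ALLOC][20-40 FREE]
Op 5: b = realloc(b, 5) -> b = 0; heap: [0-4 ALLOC][5-40 FREE]
Op 6: b = realloc(b, 3) -> b = 0; heap: [0-2 ALLOC][3-40 FREE]
Op 7: c = malloc(10) -> c = 3; heap: [0-2 ALLOC][3-12 ALLOC][13-40 FREE]
Op 8: c = realloc(c, 11) -> c = 3; heap: [0-2 ALLOC][3-13 ALLOC][14-40 FREE]
free(c): c = 3 -> block [3-13 ALLOC]; mark free, coalesce with adjacent free neighbors -> [0-2 ALLOC][3-40 FREE]

Answer: [0-2 ALLOC][3-40 FREE]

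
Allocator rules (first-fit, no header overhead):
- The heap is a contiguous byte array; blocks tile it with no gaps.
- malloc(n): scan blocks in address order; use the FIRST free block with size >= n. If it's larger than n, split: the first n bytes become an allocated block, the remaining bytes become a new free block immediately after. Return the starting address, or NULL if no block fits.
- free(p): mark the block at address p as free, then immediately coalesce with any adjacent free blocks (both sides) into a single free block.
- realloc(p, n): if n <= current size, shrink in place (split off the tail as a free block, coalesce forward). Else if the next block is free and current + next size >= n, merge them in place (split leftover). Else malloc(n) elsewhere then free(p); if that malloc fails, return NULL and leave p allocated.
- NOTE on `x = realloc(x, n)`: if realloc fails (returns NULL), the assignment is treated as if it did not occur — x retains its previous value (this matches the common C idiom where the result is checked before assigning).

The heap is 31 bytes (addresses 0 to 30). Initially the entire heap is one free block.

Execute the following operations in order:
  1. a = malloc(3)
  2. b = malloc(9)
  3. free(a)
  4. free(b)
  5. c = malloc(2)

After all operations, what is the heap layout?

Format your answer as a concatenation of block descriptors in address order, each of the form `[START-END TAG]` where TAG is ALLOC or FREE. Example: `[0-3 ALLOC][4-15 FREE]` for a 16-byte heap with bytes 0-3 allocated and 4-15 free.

Op 1: a = malloc(3) -> a = 0; heap: [0-2 ALLOC][3-30 FREE]
Op 2: b = malloc(9) -> b = 3; heap: [0-2 ALLOC][3-11 ALLOC][12-30 FREE]
Op 3: free(a) -> (freed a); heap: [0-2 FREE][3-11 ALLOC][12-30 FREE]
Op 4: free(b) -> (freed b); heap: [0-30 FREE]
Op 5: c = malloc(2) -> c = 0; heap: [0-1 ALLOC][2-30 FREE]

Answer: [0-1 ALLOC][2-30 FREE]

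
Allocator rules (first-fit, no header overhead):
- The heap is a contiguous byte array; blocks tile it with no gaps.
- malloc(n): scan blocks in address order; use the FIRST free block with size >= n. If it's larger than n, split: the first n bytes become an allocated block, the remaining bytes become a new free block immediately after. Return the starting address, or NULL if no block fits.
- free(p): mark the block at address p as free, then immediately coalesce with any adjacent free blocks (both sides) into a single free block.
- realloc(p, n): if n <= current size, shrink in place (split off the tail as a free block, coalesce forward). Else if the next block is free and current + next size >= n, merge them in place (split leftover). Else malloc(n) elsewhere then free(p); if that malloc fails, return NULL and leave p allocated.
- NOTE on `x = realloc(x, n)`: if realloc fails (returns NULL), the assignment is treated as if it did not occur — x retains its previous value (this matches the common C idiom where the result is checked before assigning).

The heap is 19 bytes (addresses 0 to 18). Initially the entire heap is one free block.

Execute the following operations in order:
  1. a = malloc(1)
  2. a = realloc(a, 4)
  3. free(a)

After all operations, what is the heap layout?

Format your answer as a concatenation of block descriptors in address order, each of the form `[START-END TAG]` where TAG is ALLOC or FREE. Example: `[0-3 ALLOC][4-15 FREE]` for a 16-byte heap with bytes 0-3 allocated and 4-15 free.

Op 1: a = malloc(1) -> a = 0; heap: [0-0 ALLOC][1-18 FREE]
Op 2: a = realloc(a, 4) -> a = 0; heap: [0-3 ALLOC][4-18 FREE]
Op 3: free(a) -> (freed a); heap: [0-18 FREE]

Answer: [0-18 FREE]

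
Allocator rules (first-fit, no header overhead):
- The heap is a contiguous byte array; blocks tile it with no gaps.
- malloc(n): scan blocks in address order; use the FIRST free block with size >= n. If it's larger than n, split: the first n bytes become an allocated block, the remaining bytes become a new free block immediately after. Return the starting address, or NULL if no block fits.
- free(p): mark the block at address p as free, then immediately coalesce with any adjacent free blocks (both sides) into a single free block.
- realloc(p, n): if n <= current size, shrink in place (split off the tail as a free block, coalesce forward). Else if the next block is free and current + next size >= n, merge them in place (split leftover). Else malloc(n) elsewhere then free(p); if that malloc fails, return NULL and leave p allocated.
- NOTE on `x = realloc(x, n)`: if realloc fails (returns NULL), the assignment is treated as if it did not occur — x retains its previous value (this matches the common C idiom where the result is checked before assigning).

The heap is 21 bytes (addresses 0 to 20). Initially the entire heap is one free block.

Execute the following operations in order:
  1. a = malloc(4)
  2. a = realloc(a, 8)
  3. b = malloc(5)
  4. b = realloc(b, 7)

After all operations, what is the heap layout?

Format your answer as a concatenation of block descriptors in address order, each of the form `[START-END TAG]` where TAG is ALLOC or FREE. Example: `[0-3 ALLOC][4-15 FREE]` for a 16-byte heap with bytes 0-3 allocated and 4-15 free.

Op 1: a = malloc(4) -> a = 0; heap: [0-3 ALLOC][4-20 FREE]
Op 2: a = realloc(a, 8) -> a = 0; heap: [0-7 ALLOC][8-20 FREE]
Op 3: b = malloc(5) -> b = 8; heap: [0-7 ALLOC][8-12 ALLOC][13-20 FREE]
Op 4: b = realloc(b, 7) -> b = 8; heap: [0-7 ALLOC][8-14 ALLOC][15-20 FREE]

Answer: [0-7 ALLOC][8-14 ALLOC][15-20 FREE]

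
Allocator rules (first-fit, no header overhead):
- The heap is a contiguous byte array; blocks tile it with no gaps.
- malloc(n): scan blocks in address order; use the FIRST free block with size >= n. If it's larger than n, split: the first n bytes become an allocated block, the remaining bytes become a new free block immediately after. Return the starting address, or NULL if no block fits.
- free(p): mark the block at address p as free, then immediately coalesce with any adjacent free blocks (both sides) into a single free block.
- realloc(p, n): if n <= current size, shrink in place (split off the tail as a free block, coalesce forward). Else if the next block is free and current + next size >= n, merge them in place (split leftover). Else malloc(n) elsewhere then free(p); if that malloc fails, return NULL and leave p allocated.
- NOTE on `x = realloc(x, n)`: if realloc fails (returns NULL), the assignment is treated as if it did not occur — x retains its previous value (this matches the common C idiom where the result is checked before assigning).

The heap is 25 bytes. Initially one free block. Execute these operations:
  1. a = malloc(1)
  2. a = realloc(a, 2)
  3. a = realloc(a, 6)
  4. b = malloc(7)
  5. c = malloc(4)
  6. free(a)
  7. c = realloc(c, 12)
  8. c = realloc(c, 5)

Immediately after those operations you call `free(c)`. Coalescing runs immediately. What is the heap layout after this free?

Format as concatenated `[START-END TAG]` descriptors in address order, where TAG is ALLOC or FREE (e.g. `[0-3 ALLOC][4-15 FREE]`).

Op 1: a = malloc(1) -> a = 0; heap: [0-0 ALLOC][1-24 FREE]
Op 2: a = realloc(a, 2) -> a = 0; heap: [0-1 ALLOC][2-24 FREE]
Op 3: a = realloc(a, 6) -> a = 0; heap: [0-5 ALLOC][6-24 FREE]
Op 4: b = malloc(7) -> b = 6; heap: [0-5 ALLOC][6-12 ALLOC][13-24 FREE]
Op 5: c = malloc(4) -> c = 13; heap: [0-5 ALLOC][6-12 ALLOC][13-16 ALLOC][17-24 FREE]
Op 6: free(a) -> (freed a); heap: [0-5 FREE][6-12 ALLOC][13-16 ALLOC][17-24 FREE]
Op 7: c = realloc(c, 12) -> c = 13; heap: [0-5 FREE][6-12 ALLOC][13-24 ALLOC]
Op 8: c = realloc(c, 5) -> c = 13; heap: [0-5 FREE][6-12 ALLOC][13-17 ALLOC][18-24 FREE]
free(c): c = 13 -> block [13-17 ALLOC]; mark free, coalesce with adjacent free neighbors -> [0-5 FREE][6-12 ALLOC][13-24 FREE]

Answer: [0-5 FREE][6-12 ALLOC][13-24 FREE]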